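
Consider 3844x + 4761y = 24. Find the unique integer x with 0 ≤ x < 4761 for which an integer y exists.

2814

Reduce mod 4761: 3844x ≡ 24 (mod 4761). With g = gcd(3844, 4761) = 1 dividing 24, divide through: 3844x ≡ 24 (mod 4761).
Since gcd(3844, 4761) = 1, x ≡ 24·(3844)⁻¹ ≡ 2814 (mod 4761). Smallest non-negative: 2814.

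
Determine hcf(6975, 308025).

Euclid: 308025 = 44·6975 + 1125; 6975 = 6·1125 + 225; 1125 = 5·225 + 0. Last nonzero remainder: 225.

225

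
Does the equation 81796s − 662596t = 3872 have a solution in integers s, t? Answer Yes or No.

gcd(81796, 662596): 662596 = 8·81796 + 8228; 81796 = 9·8228 + 7744; 8228 = 1·7744 + 484; 7744 = 16·484 + 0 → 484
484 divides 3872, so a solution exists.

Yes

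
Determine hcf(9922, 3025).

Euclid: 9922 = 3·3025 + 847; 3025 = 3·847 + 484; 847 = 1·484 + 363; 484 = 1·363 + 121; 363 = 3·121 + 0. Last nonzero remainder: 121.

121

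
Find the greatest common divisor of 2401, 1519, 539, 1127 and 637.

49

gcd(2401, 1519): 2401 = 1·1519 + 882; 1519 = 1·882 + 637; 882 = 1·637 + 245; 637 = 2·245 + 147; 245 = 1·147 + 98; 147 = 1·98 + 49; 98 = 2·49 + 0 → 49
gcd(49, 539): 539 = 11·49 + 0 → 49
gcd(49, 1127): 1127 = 23·49 + 0 → 49
gcd(49, 637): 637 = 13·49 + 0 → 49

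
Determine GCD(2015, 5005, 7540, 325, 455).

gcd(2015, 5005): 5005 = 2·2015 + 975; 2015 = 2·975 + 65; 975 = 15·65 + 0 → 65
gcd(65, 7540): 7540 = 116·65 + 0 → 65
gcd(65, 325): 325 = 5·65 + 0 → 65
gcd(65, 455): 455 = 7·65 + 0 → 65

65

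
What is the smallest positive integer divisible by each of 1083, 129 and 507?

lcm(1083, 129) = 1083·129/gcd = 139707/3 = 46569
lcm(46569, 507) = 46569·507/gcd = 23610483/3 = 7870161

7870161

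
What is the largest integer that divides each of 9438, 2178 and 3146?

gcd(9438, 2178): 9438 = 4·2178 + 726; 2178 = 3·726 + 0 → 726
gcd(726, 3146): 3146 = 4·726 + 242; 726 = 3·242 + 0 → 242

242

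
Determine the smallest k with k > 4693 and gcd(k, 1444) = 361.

5415

1444 = 361·4. Any k with gcd(k, 1444) = 361 is a multiple of 361, say 361s, with s coprime to 4.
Need s > 4693/361, so s ≥ 14. First s ≥ 14 with gcd(s, 4) = 1 is s = 15. Thus k = 361·15 = 5415.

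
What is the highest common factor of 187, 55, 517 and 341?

11

gcd(187, 55): 187 = 3·55 + 22; 55 = 2·22 + 11; 22 = 2·11 + 0 → 11
gcd(11, 517): 517 = 47·11 + 0 → 11
gcd(11, 341): 341 = 31·11 + 0 → 11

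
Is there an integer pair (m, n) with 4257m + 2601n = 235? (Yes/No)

By Bézout, 4257m + 2601n = 235 has integer solutions iff gcd(4257, 2601) | 235.
Euclid: 4257 = 1·2601 + 1656; 2601 = 1·1656 + 945; 1656 = 1·945 + 711; 945 = 1·711 + 234; 711 = 3·234 + 9; 234 = 26·9 + 0. gcd = 9; 235 mod 9 = 1. No.

No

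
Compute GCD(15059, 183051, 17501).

11

gcd(15059, 183051): 183051 = 12·15059 + 2343; 15059 = 6·2343 + 1001; 2343 = 2·1001 + 341; 1001 = 2·341 + 319; 341 = 1·319 + 22; 319 = 14·22 + 11; 22 = 2·11 + 0 → 11
gcd(11, 17501): 17501 = 1591·11 + 0 → 11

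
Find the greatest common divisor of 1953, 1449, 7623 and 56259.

gcd(1953, 1449): 1953 = 1·1449 + 504; 1449 = 2·504 + 441; 504 = 1·441 + 63; 441 = 7·63 + 0 → 63
gcd(63, 7623): 7623 = 121·63 + 0 → 63
gcd(63, 56259): 56259 = 893·63 + 0 → 63

63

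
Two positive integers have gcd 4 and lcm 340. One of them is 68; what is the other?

m·n = gcd·lcm = 4·340 = 1360, so n = 1360/68 = 20.

20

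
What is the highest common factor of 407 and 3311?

11

Euclid: 3311 = 8·407 + 55; 407 = 7·55 + 22; 55 = 2·22 + 11; 22 = 2·11 + 0. Last nonzero remainder: 11.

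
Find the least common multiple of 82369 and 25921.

43573201

gcd first: 82369 = 3·25921 + 4606; 25921 = 5·4606 + 2891; 4606 = 1·2891 + 1715; 2891 = 1·1715 + 1176; 1715 = 1·1176 + 539; 1176 = 2·539 + 98; 539 = 5·98 + 49; 98 = 2·49 + 0 → gcd = 49
lcm = 82369·25921/gcd = 2135086849/49 = 43573201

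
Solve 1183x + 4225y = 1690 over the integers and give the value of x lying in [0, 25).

5

gcd(1183, 4225) = 169 (Euclid: 4225 = 3·1183 + 676; 1183 = 1·676 + 507; 676 = 1·507 + 169; 507 = 3·169 + 0), and 169 | 1690.
Extended Euclid: 1183·(-7) + 4225·(2) = 169. Scale by 10: x₀ = -70.
General solution x = x₀ + 25t; reducing mod 25 gives x = 5 (and y = -1).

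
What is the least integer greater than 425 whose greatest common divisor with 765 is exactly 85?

595

gcd(a, 765) = 85 forces 85 | a; write a = 85s. Then gcd(85s, 85·9) = 85·gcd(s, 9), so need gcd(s, 9) = 1.
85s > 425 gives s ≥ 6. The least s ≥ 6 coprime to 9 is 7, so a = 85·7 = 595.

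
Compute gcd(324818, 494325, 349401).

13

324818 = 2 · 13² · 31²; 494325 = 3² · 5² · 13³; 349401 = 3 · 13 · 17² · 31
gcd takes min exponent of each prime: 13 = 13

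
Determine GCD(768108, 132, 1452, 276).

gcd(768108, 132): 768108 = 5819·132 + 0 → 132
gcd(132, 1452): 1452 = 11·132 + 0 → 132
gcd(132, 276): 276 = 2·132 + 12; 132 = 11·12 + 0 → 12

12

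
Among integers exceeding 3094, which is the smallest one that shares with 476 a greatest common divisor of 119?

gcd(a, 476) = 119 forces 119 | a; write a = 119s. Then gcd(119s, 119·4) = 119·gcd(s, 4), so need gcd(s, 4) = 1.
119s > 3094 gives s ≥ 27. The least s ≥ 27 coprime to 4 is 27, so a = 119·27 = 3213.

3213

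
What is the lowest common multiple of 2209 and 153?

gcd first: 2209 = 14·153 + 67; 153 = 2·67 + 19; 67 = 3·19 + 10; 19 = 1·10 + 9; 10 = 1·9 + 1; 9 = 9·1 + 0 → gcd = 1
lcm = 2209·153/gcd = 337977/1 = 337977

337977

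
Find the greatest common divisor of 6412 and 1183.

7

6412 = 2² · 7 · 229
1183 = 7 · 13²
Common: 7 = 7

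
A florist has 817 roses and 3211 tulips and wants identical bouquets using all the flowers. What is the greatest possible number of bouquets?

19

Euclid: 3211 = 3·817 + 760; 817 = 1·760 + 57; 760 = 13·57 + 19; 57 = 3·19 + 0. Last nonzero remainder: 19.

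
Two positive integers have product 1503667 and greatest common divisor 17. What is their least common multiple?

88451

For any two positive integers, gcd × lcm equals their product. Hence lcm = 1503667 / 17 = 88451.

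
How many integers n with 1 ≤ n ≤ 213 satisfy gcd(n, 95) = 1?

95 = 5·19. Inclusion–exclusion on these primes:
213 − ⌊213/5⌋ − ⌊213/19⌋ + ⌊213/95⌋ = 162

162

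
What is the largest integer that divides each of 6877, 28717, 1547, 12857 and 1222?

13

gcd(6877, 28717): 28717 = 4·6877 + 1209; 6877 = 5·1209 + 832; 1209 = 1·832 + 377; 832 = 2·377 + 78; 377 = 4·78 + 65; 78 = 1·65 + 13; 65 = 5·13 + 0 → 13
gcd(13, 1547): 1547 = 119·13 + 0 → 13
gcd(13, 12857): 12857 = 989·13 + 0 → 13
gcd(13, 1222): 1222 = 94·13 + 0 → 13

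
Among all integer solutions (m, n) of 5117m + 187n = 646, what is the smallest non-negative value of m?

gcd(5117, 187) = 17 (Euclid: 5117 = 27·187 + 68; 187 = 2·68 + 51; 68 = 1·51 + 17; 51 = 3·17 + 0), and 17 | 646.
Extended Euclid: 5117·(3) + 187·(-82) = 17. Scale by 38: m₀ = 114.
General solution m = m₀ + 11t; reducing mod 11 gives m = 4 (and n = -106).

4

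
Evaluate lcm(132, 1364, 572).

132 = 2² · 3 · 11; 1364 = 2² · 11 · 31; 572 = 2² · 11 · 13
lcm takes max exponent of each prime: 2² · 3 · 11 · 13 · 31 = 53196

53196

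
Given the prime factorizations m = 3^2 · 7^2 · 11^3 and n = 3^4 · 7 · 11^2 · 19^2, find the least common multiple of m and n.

max exponent per prime: 3^4 · 7^2 · 11^3 · 19^2 = 1907068779

1907068779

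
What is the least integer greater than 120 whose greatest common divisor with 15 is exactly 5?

125

Multiples of 5 above 120: 5·25, 5·26, … . Need the cofactor coprime to 15/5 = 3.
Checking s = 25, 26, … the first with gcd(s, 3) = 1 is s = 25, giving 125.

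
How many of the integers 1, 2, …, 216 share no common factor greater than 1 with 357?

117

357 = 3·7·17. Inclusion–exclusion on these primes:
216 − ⌊216/3⌋ − ⌊216/7⌋ − ⌊216/17⌋ + ⌊216/21⌋ + ⌊216/51⌋ + ⌊216/119⌋ − ⌊216/357⌋ = 117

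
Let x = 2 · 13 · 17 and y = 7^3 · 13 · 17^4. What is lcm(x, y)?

max exponent per prime: 2 · 7^3 · 13 · 17^4 = 744840278

744840278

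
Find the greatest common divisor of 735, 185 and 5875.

5

735 = 3 · 5 · 7²; 185 = 5 · 37; 5875 = 5³ · 47
gcd takes min exponent of each prime: 5 = 5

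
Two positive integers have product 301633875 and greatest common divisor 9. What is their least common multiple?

For any two positive integers, gcd × lcm equals their product. Hence lcm = 301633875 / 9 = 33514875.

33514875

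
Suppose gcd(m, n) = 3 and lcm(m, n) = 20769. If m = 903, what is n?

m·n = gcd·lcm = 3·20769 = 62307, so n = 62307/903 = 69.

69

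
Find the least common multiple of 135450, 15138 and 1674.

10593950850

lcm(135450, 15138) = 135450·15138/gcd = 2050442100/18 = 113913450
lcm(113913450, 1674) = 113913450·1674/gcd = 190691115300/18 = 10593950850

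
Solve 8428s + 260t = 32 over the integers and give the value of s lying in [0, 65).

34

Reduce mod 260: 8428s ≡ 32 (mod 260). With g = gcd(8428, 260) = 4 dividing 32, divide through: 2107s ≡ 8 (mod 65).
Since gcd(2107, 65) = 1, s ≡ 8·(2107)⁻¹ ≡ 34 (mod 65). Smallest non-negative: 34.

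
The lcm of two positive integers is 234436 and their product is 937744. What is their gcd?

4

gcd·lcm = product, so gcd = 937744/234436 = 4.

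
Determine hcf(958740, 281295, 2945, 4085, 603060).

95

gcd(958740, 281295): 958740 = 3·281295 + 114855; 281295 = 2·114855 + 51585; 114855 = 2·51585 + 11685; 51585 = 4·11685 + 4845; 11685 = 2·4845 + 1995; 4845 = 2·1995 + 855; 1995 = 2·855 + 285; 855 = 3·285 + 0 → 285
gcd(285, 2945): 2945 = 10·285 + 95; 285 = 3·95 + 0 → 95
gcd(95, 4085): 4085 = 43·95 + 0 → 95
gcd(95, 603060): 603060 = 6348·95 + 0 → 95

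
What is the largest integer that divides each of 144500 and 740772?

4

Euclid: 740772 = 5·144500 + 18272; 144500 = 7·18272 + 16596; 18272 = 1·16596 + 1676; 16596 = 9·1676 + 1512; 1676 = 1·1512 + 164; 1512 = 9·164 + 36; 164 = 4·36 + 20; 36 = 1·20 + 16; 20 = 1·16 + 4; 16 = 4·4 + 0. Last nonzero remainder: 4.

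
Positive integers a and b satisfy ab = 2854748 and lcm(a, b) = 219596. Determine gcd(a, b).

gcd·lcm = product, so gcd = 2854748/219596 = 13.

13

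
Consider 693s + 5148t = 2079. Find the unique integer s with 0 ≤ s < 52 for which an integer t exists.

3

Euclid: 5148 = 7·693 + 297; 693 = 2·297 + 99; 297 = 3·99 + 0 → gcd = 99; 2079 = 99·21.
Back-substitution yields 693·(15) + 5148·(-2) = 99, so one solution is s = 15·21 = 315, t = -2·21 = -42.
Solutions in s differ by 5148/99 = 52; the one in [0, 52) is 315 mod 52 = 3.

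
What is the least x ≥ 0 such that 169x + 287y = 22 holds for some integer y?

Reduce mod 287: 169x ≡ 22 (mod 287). With g = gcd(169, 287) = 1 dividing 22, divide through: 169x ≡ 22 (mod 287).
Since gcd(169, 287) = 1, x ≡ 22·(169)⁻¹ ≡ 29 (mod 287). Smallest non-negative: 29.

29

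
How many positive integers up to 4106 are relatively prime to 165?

Prime factors of 165: 3, 5, 11. Count integers ≤ 4106 divisible by none of them.
By inclusion–exclusion: 4106 − ⌊4106/3⌋ − ⌊4106/5⌋ − ⌊4106/11⌋ + ⌊4106/15⌋ + ⌊4106/33⌋ + ⌊4106/55⌋ − ⌊4106/165⌋ = 1991.

1991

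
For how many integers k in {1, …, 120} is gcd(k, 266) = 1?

48

Prime factors of 266: 2, 7, 19. Count integers ≤ 120 divisible by none of them.
By inclusion–exclusion: 120 − ⌊120/2⌋ − ⌊120/7⌋ − ⌊120/19⌋ + ⌊120/14⌋ + ⌊120/38⌋ + ⌊120/133⌋ − ⌊120/266⌋ = 48.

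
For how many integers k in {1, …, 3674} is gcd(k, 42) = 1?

42 = 2·3·7. Inclusion–exclusion on these primes:
3674 − ⌊3674/2⌋ − ⌊3674/3⌋ − ⌊3674/7⌋ + ⌊3674/6⌋ + ⌊3674/14⌋ + ⌊3674/21⌋ − ⌊3674/42⌋ = 1050

1050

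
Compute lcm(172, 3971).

683012

172 = 2² · 43; 3971 = 11 · 19²
max exponents: 2² · 11 · 19² · 43 = 683012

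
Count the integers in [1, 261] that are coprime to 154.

102

Prime factors of 154: 2, 7, 11. Count integers ≤ 261 divisible by none of them.
By inclusion–exclusion: 261 − ⌊261/2⌋ − ⌊261/7⌋ − ⌊261/11⌋ + ⌊261/14⌋ + ⌊261/22⌋ + ⌊261/77⌋ − ⌊261/154⌋ = 102.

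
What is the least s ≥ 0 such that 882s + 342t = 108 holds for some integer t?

Euclid: 882 = 2·342 + 198; 342 = 1·198 + 144; 198 = 1·144 + 54; 144 = 2·54 + 36; 54 = 1·36 + 18; 36 = 2·18 + 0 → gcd = 18; 108 = 18·6.
Back-substitution yields 882·(7) + 342·(-18) = 18, so one solution is s = 7·6 = 42, t = -18·6 = -108.
Solutions in s differ by 342/18 = 19; the one in [0, 19) is 42 mod 19 = 4.

4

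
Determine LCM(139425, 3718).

gcd first: 139425 = 37·3718 + 1859; 3718 = 2·1859 + 0 → gcd = 1859
lcm = 139425·3718/gcd = 518382150/1859 = 278850

278850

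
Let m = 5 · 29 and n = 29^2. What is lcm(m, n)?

4205

max exponent per prime: 5 · 29^2 = 4205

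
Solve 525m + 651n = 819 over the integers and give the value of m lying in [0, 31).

Euclid: 651 = 1·525 + 126; 525 = 4·126 + 21; 126 = 6·21 + 0 → gcd = 21; 819 = 21·39.
Back-substitution yields 525·(5) + 651·(-4) = 21, so one solution is m = 5·39 = 195, n = -4·39 = -156.
Solutions in m differ by 651/21 = 31; the one in [0, 31) is 195 mod 31 = 9.

9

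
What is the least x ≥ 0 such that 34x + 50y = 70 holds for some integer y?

5

Euclid: 50 = 1·34 + 16; 34 = 2·16 + 2; 16 = 8·2 + 0 → gcd = 2; 70 = 2·35.
Back-substitution yields 34·(3) + 50·(-2) = 2, so one solution is x = 3·35 = 105, y = -2·35 = -70.
Solutions in x differ by 50/2 = 25; the one in [0, 25) is 105 mod 25 = 5.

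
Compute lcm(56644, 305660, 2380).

lcm(56644, 305660) = 56644·305660/gcd = 17313805040/68 = 254614780
lcm(254614780, 2380) = 254614780·2380/gcd = 605983176400/2380 = 254614780

254614780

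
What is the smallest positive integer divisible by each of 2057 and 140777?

2057 = 11² · 17; 140777 = 7² · 13² · 17
max exponents: 7² · 11² · 13² · 17 = 17034017

17034017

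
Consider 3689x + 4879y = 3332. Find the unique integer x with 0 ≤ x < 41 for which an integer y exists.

Euclid: 4879 = 1·3689 + 1190; 3689 = 3·1190 + 119; 1190 = 10·119 + 0 → gcd = 119; 3332 = 119·28.
Back-substitution yields 3689·(4) + 4879·(-3) = 119, so one solution is x = 4·28 = 112, y = -3·28 = -84.
Solutions in x differ by 4879/119 = 41; the one in [0, 41) is 112 mod 41 = 30.

30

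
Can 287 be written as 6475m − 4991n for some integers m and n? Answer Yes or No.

By Bézout, 6475m − 4991n = 287 has integer solutions iff gcd(6475, 4991) | 287.
Euclid: 6475 = 1·4991 + 1484; 4991 = 3·1484 + 539; 1484 = 2·539 + 406; 539 = 1·406 + 133; 406 = 3·133 + 7; 133 = 19·7 + 0. gcd = 7; 287 mod 7 = 0. Yes.

Yes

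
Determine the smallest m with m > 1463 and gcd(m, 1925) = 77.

1617

Multiples of 77 above 1463: 77·20, 77·21, … . Need the cofactor coprime to 1925/77 = 25.
Checking s = 20, 21, … the first with gcd(s, 25) = 1 is s = 21, giving 1617.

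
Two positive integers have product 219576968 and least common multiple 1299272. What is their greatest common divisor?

gcd·lcm = product, so gcd = 219576968/1299272 = 169.

169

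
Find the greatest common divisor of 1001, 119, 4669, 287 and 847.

7

gcd(1001, 119): 1001 = 8·119 + 49; 119 = 2·49 + 21; 49 = 2·21 + 7; 21 = 3·7 + 0 → 7
gcd(7, 4669): 4669 = 667·7 + 0 → 7
gcd(7, 287): 287 = 41·7 + 0 → 7
gcd(7, 847): 847 = 121·7 + 0 → 7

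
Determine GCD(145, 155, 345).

5

145 = 5 · 29; 155 = 5 · 31; 345 = 3 · 5 · 23
gcd takes min exponent of each prime: 5 = 5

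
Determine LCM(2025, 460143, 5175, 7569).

69055960725

2025 = 3⁴ · 5²; 460143 = 3² · 29 · 41 · 43; 5175 = 3² · 5² · 23; 7569 = 3² · 29²
lcm takes max exponent of each prime: 3⁴ · 5² · 23 · 29² · 41 · 43 = 69055960725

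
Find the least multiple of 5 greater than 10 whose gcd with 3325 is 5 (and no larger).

15

gcd(a, 3325) = 5 forces 5 | a; write a = 5s. Then gcd(5s, 5·665) = 5·gcd(s, 665), so need gcd(s, 665) = 1.
5s > 10 gives s ≥ 3. The least s ≥ 3 coprime to 665 is 3, so a = 5·3 = 15.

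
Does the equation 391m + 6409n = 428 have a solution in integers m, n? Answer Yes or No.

No

gcd(391, 6409): 6409 = 16·391 + 153; 391 = 2·153 + 85; 153 = 1·85 + 68; 85 = 1·68 + 17; 68 = 4·17 + 0 → 17
17 does not divide 428, so a solution does not exist.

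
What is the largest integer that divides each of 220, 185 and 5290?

5

gcd(220, 185): 220 = 1·185 + 35; 185 = 5·35 + 10; 35 = 3·10 + 5; 10 = 2·5 + 0 → 5
gcd(5, 5290): 5290 = 1058·5 + 0 → 5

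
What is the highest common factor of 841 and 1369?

841 = 29²
1369 = 37²
Common: 1 = 1

1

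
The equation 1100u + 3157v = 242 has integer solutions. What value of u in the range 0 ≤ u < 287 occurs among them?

Euclid: 3157 = 2·1100 + 957; 1100 = 1·957 + 143; 957 = 6·143 + 99; 143 = 1·99 + 44; 99 = 2·44 + 11; 44 = 4·11 + 0 → gcd = 11; 242 = 11·22.
Back-substitution yields 1100·(-66) + 3157·(23) = 11, so one solution is u = -66·22 = -1452, v = 23·22 = 506.
Solutions in u differ by 3157/11 = 287; the one in [0, 287) is -1452 mod 287 = 270.

270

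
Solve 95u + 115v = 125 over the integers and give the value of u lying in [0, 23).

11

Euclid: 115 = 1·95 + 20; 95 = 4·20 + 15; 20 = 1·15 + 5; 15 = 3·5 + 0 → gcd = 5; 125 = 5·25.
Back-substitution yields 95·(-6) + 115·(5) = 5, so one solution is u = -6·25 = -150, v = 5·25 = 125.
Solutions in u differ by 115/5 = 23; the one in [0, 23) is -150 mod 23 = 11.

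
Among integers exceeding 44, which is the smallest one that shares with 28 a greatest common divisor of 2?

gcd(x, 28) = 2 forces 2 | x; write x = 2s. Then gcd(2s, 2·14) = 2·gcd(s, 14), so need gcd(s, 14) = 1.
2s > 44 gives s ≥ 23. The least s ≥ 23 coprime to 14 is 23, so x = 2·23 = 46.

46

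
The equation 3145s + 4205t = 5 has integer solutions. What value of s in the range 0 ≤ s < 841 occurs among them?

480

Euclid: 4205 = 1·3145 + 1060; 3145 = 2·1060 + 1025; 1060 = 1·1025 + 35; 1025 = 29·35 + 10; 35 = 3·10 + 5; 10 = 2·5 + 0 → gcd = 5; 5 = 5·1.
Back-substitution yields 3145·(-361) + 4205·(270) = 5, so one solution is s = -361·1 = -361, t = 270·1 = 270.
Solutions in s differ by 4205/5 = 841; the one in [0, 841) is -361 mod 841 = 480.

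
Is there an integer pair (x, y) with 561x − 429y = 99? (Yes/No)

Yes

By Bézout, 561x − 429y = 99 has integer solutions iff gcd(561, 429) | 99.
Euclid: 561 = 1·429 + 132; 429 = 3·132 + 33; 132 = 4·33 + 0. gcd = 33; 99 mod 33 = 0. Yes.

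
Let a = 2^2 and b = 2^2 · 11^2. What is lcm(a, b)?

484

max exponent per prime: 2^2 · 11^2 = 484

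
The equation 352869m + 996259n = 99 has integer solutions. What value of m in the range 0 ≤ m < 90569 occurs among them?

39580

Euclid: 996259 = 2·352869 + 290521; 352869 = 1·290521 + 62348; 290521 = 4·62348 + 41129; 62348 = 1·41129 + 21219; 41129 = 1·21219 + 19910; 21219 = 1·19910 + 1309; 19910 = 15·1309 + 275; 1309 = 4·275 + 209; 275 = 1·209 + 66; 209 = 3·66 + 11; 66 = 6·11 + 0 → gcd = 11; 99 = 11·9.
Back-substitution yields 352869·(14461) + 996259·(-5122) = 11, so one solution is m = 14461·9 = 130149, n = -5122·9 = -46098.
Solutions in m differ by 996259/11 = 90569; the one in [0, 90569) is 130149 mod 90569 = 39580.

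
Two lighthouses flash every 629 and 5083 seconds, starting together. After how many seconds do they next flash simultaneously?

188071

629 = 17 · 37; 5083 = 13 · 17 · 23
max exponents: 13 · 17 · 23 · 37 = 188071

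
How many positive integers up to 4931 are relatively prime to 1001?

Prime factors of 1001: 7, 11, 13. Count integers ≤ 4931 divisible by none of them.
By inclusion–exclusion: 4931 − ⌊4931/7⌋ − ⌊4931/11⌋ − ⌊4931/13⌋ + ⌊4931/77⌋ + ⌊4931/91⌋ + ⌊4931/143⌋ − ⌊4931/1001⌋ = 3548.

3548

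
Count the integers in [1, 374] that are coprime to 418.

161

Prime factors of 418: 2, 11, 19. Count integers ≤ 374 divisible by none of them.
By inclusion–exclusion: 374 − ⌊374/2⌋ − ⌊374/11⌋ − ⌊374/19⌋ + ⌊374/22⌋ + ⌊374/38⌋ + ⌊374/209⌋ − ⌊374/418⌋ = 161.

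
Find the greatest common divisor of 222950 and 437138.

Euclid: 437138 = 1·222950 + 214188; 222950 = 1·214188 + 8762; 214188 = 24·8762 + 3900; 8762 = 2·3900 + 962; 3900 = 4·962 + 52; 962 = 18·52 + 26; 52 = 2·26 + 0. Last nonzero remainder: 26.

26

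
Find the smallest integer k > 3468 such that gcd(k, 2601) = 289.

3757

gcd(k, 2601) = 289 forces 289 | k; write k = 289s. Then gcd(289s, 289·9) = 289·gcd(s, 9), so need gcd(s, 9) = 1.
289s > 3468 gives s ≥ 13. The least s ≥ 13 coprime to 9 is 13, so k = 289·13 = 3757.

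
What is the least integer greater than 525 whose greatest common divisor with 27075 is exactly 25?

gcd(k, 27075) = 25 forces 25 | k; write k = 25s. Then gcd(25s, 25·1083) = 25·gcd(s, 1083), so need gcd(s, 1083) = 1.
25s > 525 gives s ≥ 22. The least s ≥ 22 coprime to 1083 is 22, so k = 25·22 = 550.

550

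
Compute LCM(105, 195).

gcd first: 195 = 1·105 + 90; 105 = 1·90 + 15; 90 = 6·15 + 0 → gcd = 15
lcm = 105·195/gcd = 20475/15 = 1365

1365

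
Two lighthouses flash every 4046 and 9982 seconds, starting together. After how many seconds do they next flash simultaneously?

2884798

4046 = 2 · 7 · 17²; 9982 = 2 · 7 · 23 · 31
max exponents: 2 · 7 · 17² · 23 · 31 = 2884798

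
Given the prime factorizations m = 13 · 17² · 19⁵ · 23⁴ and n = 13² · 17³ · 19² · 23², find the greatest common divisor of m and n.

min exponent per shared prime: 13 · 17² · 19² · 23² = 717470533

717470533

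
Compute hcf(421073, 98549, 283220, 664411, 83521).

289

gcd(421073, 98549): 421073 = 4·98549 + 26877; 98549 = 3·26877 + 17918; 26877 = 1·17918 + 8959; 17918 = 2·8959 + 0 → 8959
gcd(8959, 283220): 283220 = 31·8959 + 5491; 8959 = 1·5491 + 3468; 5491 = 1·3468 + 2023; 3468 = 1·2023 + 1445; 2023 = 1·1445 + 578; 1445 = 2·578 + 289; 578 = 2·289 + 0 → 289
gcd(289, 664411): 664411 = 2299·289 + 0 → 289
gcd(289, 83521): 83521 = 289·289 + 0 → 289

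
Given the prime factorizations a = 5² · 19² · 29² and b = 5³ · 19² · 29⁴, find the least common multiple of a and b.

31916055125

max exponent per prime: 5³ · 19² · 29⁴ = 31916055125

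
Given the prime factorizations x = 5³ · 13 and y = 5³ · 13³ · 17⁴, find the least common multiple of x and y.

max exponent per prime: 5³ · 13³ · 17⁴ = 22936954625

22936954625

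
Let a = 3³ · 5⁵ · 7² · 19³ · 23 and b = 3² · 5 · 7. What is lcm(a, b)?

max exponent per prime: 3³ · 5⁵ · 7² · 19³ · 23 = 652226596875

652226596875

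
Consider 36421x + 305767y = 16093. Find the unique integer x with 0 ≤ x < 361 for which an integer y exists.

Reduce mod 305767: 36421x ≡ 16093 (mod 305767). With g = gcd(36421, 305767) = 847 dividing 16093, divide through: 43x ≡ 19 (mod 361).
Since gcd(43, 361) = 1, x ≡ 19·(43)⁻¹ ≡ 76 (mod 361). Smallest non-negative: 76.

76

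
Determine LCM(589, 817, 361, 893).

589 = 19 · 31; 817 = 19 · 43; 361 = 19²; 893 = 19 · 47
lcm takes max exponent of each prime: 19² · 31 · 43 · 47 = 22617011

22617011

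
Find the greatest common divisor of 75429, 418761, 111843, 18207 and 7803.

gcd(75429, 418761): 418761 = 5·75429 + 41616; 75429 = 1·41616 + 33813; 41616 = 1·33813 + 7803; 33813 = 4·7803 + 2601; 7803 = 3·2601 + 0 → 2601
gcd(2601, 111843): 111843 = 43·2601 + 0 → 2601
gcd(2601, 18207): 18207 = 7·2601 + 0 → 2601
gcd(2601, 7803): 7803 = 3·2601 + 0 → 2601

2601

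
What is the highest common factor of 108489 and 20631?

3

108489 = 3 · 29² · 43
20631 = 3 · 13 · 23²
Common: 3 = 3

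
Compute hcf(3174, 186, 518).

gcd(3174, 186): 3174 = 17·186 + 12; 186 = 15·12 + 6; 12 = 2·6 + 0 → 6
gcd(6, 518): 518 = 86·6 + 2; 6 = 3·2 + 0 → 2

2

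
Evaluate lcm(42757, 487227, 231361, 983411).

lcm(42757, 487227) = 42757·487227/gcd = 20832364839/169 = 123268431
lcm(123268431, 231361) = 123268431·231361/gcd = 28519507464591/169 = 168754482039
lcm(168754482039, 983411) = 168754482039·983411/gcd = 165955013936455029/42757 = 3881353086897

3881353086897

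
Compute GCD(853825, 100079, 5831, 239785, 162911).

853825 = 5² · 7² · 17 · 41; 100079 = 7 · 17 · 29²; 5831 = 7³ · 17; 239785 = 5 · 7 · 13 · 17 · 31; 162911 = 7 · 17 · 37²
gcd takes min exponent of each prime: 7 · 17 = 119

119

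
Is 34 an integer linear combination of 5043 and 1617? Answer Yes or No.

gcd(5043, 1617): 5043 = 3·1617 + 192; 1617 = 8·192 + 81; 192 = 2·81 + 30; 81 = 2·30 + 21; 30 = 1·21 + 9; 21 = 2·9 + 3; 9 = 3·3 + 0 → 3
3 does not divide 34, so a solution does not exist.

No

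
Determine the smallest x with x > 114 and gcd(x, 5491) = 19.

gcd(x, 5491) = 19 forces 19 | x; write x = 19s. Then gcd(19s, 19·289) = 19·gcd(s, 289), so need gcd(s, 289) = 1.
19s > 114 gives s ≥ 7. The least s ≥ 7 coprime to 289 is 7, so x = 19·7 = 133.

133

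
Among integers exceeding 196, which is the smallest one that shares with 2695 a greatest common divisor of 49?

gcd(k, 2695) = 49 forces 49 | k; write k = 49s. Then gcd(49s, 49·55) = 49·gcd(s, 55), so need gcd(s, 55) = 1.
49s > 196 gives s ≥ 5. The least s ≥ 5 coprime to 55 is 6, so k = 49·6 = 294.

294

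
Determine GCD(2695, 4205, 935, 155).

2695 = 5 · 7² · 11; 4205 = 5 · 29²; 935 = 5 · 11 · 17; 155 = 5 · 31
gcd takes min exponent of each prime: 5 = 5

5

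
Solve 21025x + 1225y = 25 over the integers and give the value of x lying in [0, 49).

43

gcd(21025, 1225) = 25 (Euclid: 21025 = 17·1225 + 200; 1225 = 6·200 + 25; 200 = 8·25 + 0), and 25 | 25.
Extended Euclid: 21025·(-6) + 1225·(103) = 25. Scale by 1: x₀ = -6.
General solution x = x₀ + 49t; reducing mod 49 gives x = 43 (and y = -738).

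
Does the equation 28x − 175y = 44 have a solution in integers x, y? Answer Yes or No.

No

gcd(28, 175): 175 = 6·28 + 7; 28 = 4·7 + 0 → 7
7 does not divide 44, so a solution does not exist.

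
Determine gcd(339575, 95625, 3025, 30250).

339575 = 5² · 17² · 47; 95625 = 3² · 5⁴ · 17; 3025 = 5² · 11²; 30250 = 2 · 5³ · 11²
gcd takes min exponent of each prime: 5² = 25

25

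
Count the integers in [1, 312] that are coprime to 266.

127

266 = 2·7·19. Inclusion–exclusion on these primes:
312 − ⌊312/2⌋ − ⌊312/7⌋ − ⌊312/19⌋ + ⌊312/14⌋ + ⌊312/38⌋ + ⌊312/133⌋ − ⌊312/266⌋ = 127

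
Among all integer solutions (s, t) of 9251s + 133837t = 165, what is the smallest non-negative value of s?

Euclid: 133837 = 14·9251 + 4323; 9251 = 2·4323 + 605; 4323 = 7·605 + 88; 605 = 6·88 + 77; 88 = 1·77 + 11; 77 = 7·11 + 0 → gcd = 11; 165 = 11·15.
Back-substitution yields 9251·(-1548) + 133837·(107) = 11, so one solution is s = -1548·15 = -23220, t = 107·15 = 1605.
Solutions in s differ by 133837/11 = 12167; the one in [0, 12167) is -23220 mod 12167 = 1114.

1114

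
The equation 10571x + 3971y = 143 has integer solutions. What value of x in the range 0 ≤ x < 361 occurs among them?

gcd(10571, 3971) = 11 (Euclid: 10571 = 2·3971 + 2629; 3971 = 1·2629 + 1342; 2629 = 1·1342 + 1287; 1342 = 1·1287 + 55; 1287 = 23·55 + 22; 55 = 2·22 + 11; 22 = 2·11 + 0), and 11 | 143.
Extended Euclid: 10571·(-145) + 3971·(386) = 11. Scale by 13: x₀ = -1885.
General solution x = x₀ + 361t; reducing mod 361 gives x = 281 (and y = -748).

281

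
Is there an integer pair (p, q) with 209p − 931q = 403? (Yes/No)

No

By Bézout, 209p − 931q = 403 has integer solutions iff gcd(209, 931) | 403.
Euclid: 931 = 4·209 + 95; 209 = 2·95 + 19; 95 = 5·19 + 0. gcd = 19; 403 mod 19 = 4. No.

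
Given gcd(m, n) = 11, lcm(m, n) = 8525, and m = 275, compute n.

341

Using mn = gcd(m,n)·lcm(m,n) = 11·8525 = 93775, we get n = 93775/275 = 341.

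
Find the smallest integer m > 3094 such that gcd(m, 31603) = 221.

3315

gcd(m, 31603) = 221 forces 221 | m; write m = 221s. Then gcd(221s, 221·143) = 221·gcd(s, 143), so need gcd(s, 143) = 1.
221s > 3094 gives s ≥ 15. The least s ≥ 15 coprime to 143 is 15, so m = 221·15 = 3315.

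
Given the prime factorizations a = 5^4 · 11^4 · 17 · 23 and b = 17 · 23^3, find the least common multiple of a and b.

max exponent per prime: 5^4 · 11^4 · 17 · 23^3 = 1892706124375

1892706124375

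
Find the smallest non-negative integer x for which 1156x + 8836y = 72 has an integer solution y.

Reduce mod 8836: 1156x ≡ 72 (mod 8836). With g = gcd(1156, 8836) = 4 dividing 72, divide through: 289x ≡ 18 (mod 2209).
Since gcd(289, 2209) = 1, x ≡ 18·(289)⁻¹ ≡ 1567 (mod 2209). Smallest non-negative: 1567.

1567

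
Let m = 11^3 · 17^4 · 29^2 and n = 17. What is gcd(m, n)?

17

min exponent per shared prime: 17 = 17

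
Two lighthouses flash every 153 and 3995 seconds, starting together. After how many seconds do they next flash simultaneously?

35955

gcd first: 3995 = 26·153 + 17; 153 = 9·17 + 0 → gcd = 17
lcm = 153·3995/gcd = 611235/17 = 35955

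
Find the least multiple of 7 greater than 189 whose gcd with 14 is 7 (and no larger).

203

Multiples of 7 above 189: 7·28, 7·29, … . Need the cofactor coprime to 14/7 = 2.
Checking s = 28, 29, … the first with gcd(s, 2) = 1 is s = 29, giving 203.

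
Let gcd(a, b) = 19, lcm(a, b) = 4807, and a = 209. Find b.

437

a·b = gcd·lcm = 19·4807 = 91333, so b = 91333/209 = 437.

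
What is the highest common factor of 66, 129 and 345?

3

gcd(66, 129): 129 = 1·66 + 63; 66 = 1·63 + 3; 63 = 21·3 + 0 → 3
gcd(3, 345): 345 = 115·3 + 0 → 3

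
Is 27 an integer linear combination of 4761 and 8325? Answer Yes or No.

Yes

gcd(4761, 8325): 8325 = 1·4761 + 3564; 4761 = 1·3564 + 1197; 3564 = 2·1197 + 1170; 1197 = 1·1170 + 27; 1170 = 43·27 + 9; 27 = 3·9 + 0 → 9
9 divides 27, so a solution exists.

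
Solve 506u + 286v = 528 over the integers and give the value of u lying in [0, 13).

Reduce mod 286: 506u ≡ 528 (mod 286). With g = gcd(506, 286) = 22 dividing 528, divide through: 23u ≡ 24 (mod 13).
Since gcd(23, 13) = 1, u ≡ 24·(23)⁻¹ ≡ 5 (mod 13). Smallest non-negative: 5.

5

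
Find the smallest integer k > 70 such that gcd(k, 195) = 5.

80

195 = 5·39. Any k with gcd(k, 195) = 5 is a multiple of 5, say 5s, with s coprime to 39.
Need s > 70/5, so s ≥ 15. First s ≥ 15 with gcd(s, 39) = 1 is s = 16. Thus k = 5·16 = 80.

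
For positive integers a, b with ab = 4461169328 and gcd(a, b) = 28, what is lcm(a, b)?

gcd·lcm = product, so lcm = 4461169328/28 = 159327476.

159327476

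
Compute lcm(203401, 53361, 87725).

65032384725

203401 = 11² · 41²; 53361 = 3² · 7² · 11²; 87725 = 5² · 11² · 29
lcm takes max exponent of each prime: 3² · 5² · 7² · 11² · 29 · 41² = 65032384725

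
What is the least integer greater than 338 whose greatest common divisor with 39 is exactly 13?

Multiples of 13 above 338: 13·27, 13·28, … . Need the cofactor coprime to 39/13 = 3.
Checking s = 27, 28, … the first with gcd(s, 3) = 1 is s = 28, giving 364.

364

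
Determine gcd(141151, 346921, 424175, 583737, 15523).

361

gcd(141151, 346921): 346921 = 2·141151 + 64619; 141151 = 2·64619 + 11913; 64619 = 5·11913 + 5054; 11913 = 2·5054 + 1805; 5054 = 2·1805 + 1444; 1805 = 1·1444 + 361; 1444 = 4·361 + 0 → 361
gcd(361, 424175): 424175 = 1175·361 + 0 → 361
gcd(361, 583737): 583737 = 1617·361 + 0 → 361
gcd(361, 15523): 15523 = 43·361 + 0 → 361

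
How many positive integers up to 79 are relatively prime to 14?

34

Prime factors of 14: 2, 7. Count integers ≤ 79 divisible by none of them.
By inclusion–exclusion: 79 − ⌊79/2⌋ − ⌊79/7⌋ + ⌊79/14⌋ = 34.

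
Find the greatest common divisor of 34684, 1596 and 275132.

34684 = 2² · 13 · 23 · 29; 1596 = 2² · 3 · 7 · 19; 275132 = 2² · 11 · 13² · 37
gcd takes min exponent of each prime: 2² = 4

4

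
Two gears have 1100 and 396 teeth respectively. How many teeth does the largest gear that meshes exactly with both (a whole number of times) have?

44

Euclid: 1100 = 2·396 + 308; 396 = 1·308 + 88; 308 = 3·88 + 44; 88 = 2·44 + 0. Last nonzero remainder: 44.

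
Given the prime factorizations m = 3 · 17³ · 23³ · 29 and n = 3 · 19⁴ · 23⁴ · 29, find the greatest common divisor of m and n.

min exponent per shared prime: 3 · 23³ · 29 = 1058529

1058529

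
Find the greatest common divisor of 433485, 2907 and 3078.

gcd(433485, 2907): 433485 = 149·2907 + 342; 2907 = 8·342 + 171; 342 = 2·171 + 0 → 171
gcd(171, 3078): 3078 = 18·171 + 0 → 171

171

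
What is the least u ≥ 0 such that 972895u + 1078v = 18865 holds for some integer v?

gcd(972895, 1078) = 539 (Euclid: 972895 = 902·1078 + 539; 1078 = 2·539 + 0), and 539 | 18865.
Extended Euclid: 972895·(1) + 1078·(-902) = 539. Scale by 35: u₀ = 35.
General solution u = u₀ + 2t; reducing mod 2 gives u = 1 (and v = -885).

1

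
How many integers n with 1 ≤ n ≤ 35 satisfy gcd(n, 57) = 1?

23

57 = 3·19. Inclusion–exclusion on these primes:
35 − ⌊35/3⌋ − ⌊35/19⌋ + ⌊35/57⌋ = 23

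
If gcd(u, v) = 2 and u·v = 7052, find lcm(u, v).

Since gcd(u,v)·lcm(u,v) = uv, lcm = 7052/2 = 3526.

3526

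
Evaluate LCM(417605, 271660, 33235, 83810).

lcm(417605, 271660) = 417605·271660/gcd = 113446574300/1445 = 78509740
lcm(78509740, 33235) = 78509740·33235/gcd = 2609271208900/1445 = 1805724020
lcm(1805724020, 83810) = 1805724020·83810/gcd = 151337730116200/2890 = 52365996580

52365996580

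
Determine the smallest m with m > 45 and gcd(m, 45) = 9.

54

45 = 9·5. Any m with gcd(m, 45) = 9 is a multiple of 9, say 9s, with s coprime to 5.
Need s > 45/9, so s ≥ 6. First s ≥ 6 with gcd(s, 5) = 1 is s = 6. Thus m = 9·6 = 54.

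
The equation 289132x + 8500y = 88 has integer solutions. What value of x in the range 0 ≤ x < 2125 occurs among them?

gcd(289132, 8500) = 4 (Euclid: 289132 = 34·8500 + 132; 8500 = 64·132 + 52; 132 = 2·52 + 28; 52 = 1·28 + 24; 28 = 1·24 + 4; 24 = 6·4 + 0), and 4 | 88.
Extended Euclid: 289132·(322) + 8500·(-10953) = 4. Scale by 22: x₀ = 7084.
General solution x = x₀ + 2125t; reducing mod 2125 gives x = 709 (and y = -24117).

709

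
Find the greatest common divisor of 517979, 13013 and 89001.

11

gcd(517979, 13013): 517979 = 39·13013 + 10472; 13013 = 1·10472 + 2541; 10472 = 4·2541 + 308; 2541 = 8·308 + 77; 308 = 4·77 + 0 → 77
gcd(77, 89001): 89001 = 1155·77 + 66; 77 = 1·66 + 11; 66 = 6·11 + 0 → 11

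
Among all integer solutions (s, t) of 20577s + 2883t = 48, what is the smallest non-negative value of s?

gcd(20577, 2883) = 3 (Euclid: 20577 = 7·2883 + 396; 2883 = 7·396 + 111; 396 = 3·111 + 63; 111 = 1·63 + 48; 63 = 1·48 + 15; 48 = 3·15 + 3; 15 = 5·3 + 0), and 3 | 48.
Extended Euclid: 20577·(-182) + 2883·(1299) = 3. Scale by 16: s₀ = -2912.
General solution s = s₀ + 961k; reducing mod 961 gives s = 932 (and t = -6652).

932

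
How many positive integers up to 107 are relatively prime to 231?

57

Prime factors of 231: 3, 7, 11. Count integers ≤ 107 divisible by none of them.
By inclusion–exclusion: 107 − ⌊107/3⌋ − ⌊107/7⌋ − ⌊107/11⌋ + ⌊107/21⌋ + ⌊107/33⌋ + ⌊107/77⌋ − ⌊107/231⌋ = 57.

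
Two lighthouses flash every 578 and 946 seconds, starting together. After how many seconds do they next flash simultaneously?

gcd first: 946 = 1·578 + 368; 578 = 1·368 + 210; 368 = 1·210 + 158; 210 = 1·158 + 52; 158 = 3·52 + 2; 52 = 26·2 + 0 → gcd = 2
lcm = 578·946/gcd = 546788/2 = 273394

273394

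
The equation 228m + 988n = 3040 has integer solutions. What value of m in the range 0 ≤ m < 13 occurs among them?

9

gcd(228, 988) = 76 (Euclid: 988 = 4·228 + 76; 228 = 3·76 + 0), and 76 | 3040.
Extended Euclid: 228·(-4) + 988·(1) = 76. Scale by 40: m₀ = -160.
General solution m = m₀ + 13t; reducing mod 13 gives m = 9 (and n = 1).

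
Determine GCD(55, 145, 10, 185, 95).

gcd(55, 145): 145 = 2·55 + 35; 55 = 1·35 + 20; 35 = 1·20 + 15; 20 = 1·15 + 5; 15 = 3·5 + 0 → 5
gcd(5, 10): 10 = 2·5 + 0 → 5
gcd(5, 185): 185 = 37·5 + 0 → 5
gcd(5, 95): 95 = 19·5 + 0 → 5

5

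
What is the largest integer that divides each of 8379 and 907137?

Euclid: 907137 = 108·8379 + 2205; 8379 = 3·2205 + 1764; 2205 = 1·1764 + 441; 1764 = 4·441 + 0. Last nonzero remainder: 441.

441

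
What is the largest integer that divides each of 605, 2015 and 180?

gcd(605, 2015): 2015 = 3·605 + 200; 605 = 3·200 + 5; 200 = 40·5 + 0 → 5
gcd(5, 180): 180 = 36·5 + 0 → 5

5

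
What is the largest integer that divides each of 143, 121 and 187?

143 = 11 · 13; 121 = 11²; 187 = 11 · 17
gcd takes min exponent of each prime: 11 = 11

11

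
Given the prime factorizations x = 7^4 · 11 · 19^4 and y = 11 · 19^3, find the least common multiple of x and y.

max exponent per prime: 7^4 · 11 · 19^4 = 3441907931

3441907931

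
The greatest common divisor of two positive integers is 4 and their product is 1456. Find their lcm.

364

For any two positive integers, gcd × lcm equals their product. Hence lcm = 1456 / 4 = 364.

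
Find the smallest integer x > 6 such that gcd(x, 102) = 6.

12

Multiples of 6 above 6: 6·2, 6·3, … . Need the cofactor coprime to 102/6 = 17.
Checking s = 2, 3, … the first with gcd(s, 17) = 1 is s = 2, giving 12.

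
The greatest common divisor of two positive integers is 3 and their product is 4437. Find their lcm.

Since gcd(u,v)·lcm(u,v) = uv, lcm = 4437/3 = 1479.

1479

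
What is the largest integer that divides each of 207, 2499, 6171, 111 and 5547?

3

207 = 3² · 23; 2499 = 3 · 7² · 17; 6171 = 3 · 11² · 17; 111 = 3 · 37; 5547 = 3 · 43²
gcd takes min exponent of each prime: 3 = 3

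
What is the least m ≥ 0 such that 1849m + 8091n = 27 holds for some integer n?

4284

Euclid: 8091 = 4·1849 + 695; 1849 = 2·695 + 459; 695 = 1·459 + 236; 459 = 1·236 + 223; 236 = 1·223 + 13; 223 = 17·13 + 2; 13 = 6·2 + 1; 2 = 2·1 + 0 → gcd = 1; 27 = 1·27.
Back-substitution yields 1849·(-3737) + 8091·(854) = 1, so one solution is m = -3737·27 = -100899, n = 854·27 = 23058.
Solutions in m differ by 8091/1 = 8091; the one in [0, 8091) is -100899 mod 8091 = 4284.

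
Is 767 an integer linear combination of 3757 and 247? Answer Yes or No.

gcd(3757, 247): 3757 = 15·247 + 52; 247 = 4·52 + 39; 52 = 1·39 + 13; 39 = 3·13 + 0 → 13
13 divides 767, so a solution exists.

Yes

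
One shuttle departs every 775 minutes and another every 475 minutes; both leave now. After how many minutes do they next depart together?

14725

gcd first: 775 = 1·475 + 300; 475 = 1·300 + 175; 300 = 1·175 + 125; 175 = 1·125 + 50; 125 = 2·50 + 25; 50 = 2·25 + 0 → gcd = 25
lcm = 775·475/gcd = 368125/25 = 14725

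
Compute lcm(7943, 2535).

gcd first: 7943 = 3·2535 + 338; 2535 = 7·338 + 169; 338 = 2·169 + 0 → gcd = 169
lcm = 7943·2535/gcd = 20135505/169 = 119145

119145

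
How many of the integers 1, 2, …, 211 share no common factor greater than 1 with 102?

102 = 2·3·17. Inclusion–exclusion on these primes:
211 − ⌊211/2⌋ − ⌊211/3⌋ − ⌊211/17⌋ + ⌊211/6⌋ + ⌊211/34⌋ + ⌊211/51⌋ − ⌊211/102⌋ = 67

67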